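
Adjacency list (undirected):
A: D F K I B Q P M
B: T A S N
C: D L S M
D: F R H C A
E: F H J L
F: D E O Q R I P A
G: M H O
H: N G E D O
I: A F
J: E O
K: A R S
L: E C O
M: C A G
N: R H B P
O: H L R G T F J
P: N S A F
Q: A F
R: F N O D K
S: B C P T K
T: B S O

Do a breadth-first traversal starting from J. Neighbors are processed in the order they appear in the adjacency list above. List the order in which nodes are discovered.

J E O F H L R G T D Q I P A N C K M B S

Visit J; enqueue E, O → queue [E, O]
Visit E; enqueue F, H, L → queue [O, F, H, L]
Visit O; enqueue R, G, T → queue [F, H, L, R, G, T]
Visit F; enqueue D, Q, I, P, A → queue [H, L, R, G, T, D, Q, I, P, A]
Visit H; enqueue N → queue [L, R, G, T, D, Q, I, P, A, N]
Visit L; enqueue C → queue [R, G, T, D, Q, I, P, A, N, C]
Visit R; enqueue K → queue [G, T, D, Q, I, P, A, N, C, K]
Visit G; enqueue M → queue [T, D, Q, I, P, A, N, C, K, M]
Visit T; enqueue B, S → queue [D, Q, I, P, A, N, C, K, M, B, S]
Visit D → queue [Q, I, P, A, N, C, K, M, B, S]
Visit Q → queue [I, P, A, N, C, K, M, B, S]
Visit I → queue [P, A, N, C, K, M, B, S]
Visit P → queue [A, N, C, K, M, B, S]
Visit A → queue [N, C, K, M, B, S]
Visit N → queue [C, K, M, B, S]
Visit C → queue [K, M, B, S]
Visit K → queue [M, B, S]
Visit M → queue [B, S]
Visit B → queue [S]
Visit S → queue []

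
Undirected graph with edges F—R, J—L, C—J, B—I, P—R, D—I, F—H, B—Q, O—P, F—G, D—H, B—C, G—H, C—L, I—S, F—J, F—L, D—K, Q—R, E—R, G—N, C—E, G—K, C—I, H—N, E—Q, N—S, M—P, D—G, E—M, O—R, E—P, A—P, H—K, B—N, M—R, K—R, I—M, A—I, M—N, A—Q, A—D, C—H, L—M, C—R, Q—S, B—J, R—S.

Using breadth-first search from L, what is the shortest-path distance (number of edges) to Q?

3

Level 0: L
Level 1: C, F, J, M
Level 2: B, E, G, H, I, N, P, R
Level 3: A, D, K, O, Q, S
Q first appears at level 3.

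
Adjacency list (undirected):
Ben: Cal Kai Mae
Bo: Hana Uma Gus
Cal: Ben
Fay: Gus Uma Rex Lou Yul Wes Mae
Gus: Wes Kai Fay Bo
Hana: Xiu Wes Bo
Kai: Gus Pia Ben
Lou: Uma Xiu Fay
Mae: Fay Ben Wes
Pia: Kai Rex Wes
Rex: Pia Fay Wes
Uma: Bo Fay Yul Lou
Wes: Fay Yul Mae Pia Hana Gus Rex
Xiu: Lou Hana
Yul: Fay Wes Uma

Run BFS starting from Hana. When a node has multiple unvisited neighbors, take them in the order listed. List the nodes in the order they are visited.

Visit Hana; enqueue Xiu, Wes, Bo → queue [Xiu, Wes, Bo]
Visit Xiu; enqueue Lou → queue [Wes, Bo, Lou]
Visit Wes; enqueue Fay, Yul, Mae, Pia, Gus, Rex → queue [Bo, Lou, Fay, Yul, Mae, Pia, Gus, Rex]
Visit Bo; enqueue Uma → queue [Lou, Fay, Yul, Mae, Pia, Gus, Rex, Uma]
Visit Lou → queue [Fay, Yul, Mae, Pia, Gus, Rex, Uma]
Visit Fay → queue [Yul, Mae, Pia, Gus, Rex, Uma]
Visit Yul → queue [Mae, Pia, Gus, Rex, Uma]
Visit Mae; enqueue Ben → queue [Pia, Gus, Rex, Uma, Ben]
Visit Pia; enqueue Kai → queue [Gus, Rex, Uma, Ben, Kai]
Visit Gus → queue [Rex, Uma, Ben, Kai]
Visit Rex → queue [Uma, Ben, Kai]
Visit Uma → queue [Ben, Kai]
Visit Ben; enqueue Cal → queue [Kai, Cal]
Visit Kai → queue [Cal]
Visit Cal → queue []

Hana → Xiu → Wes → Bo → Lou → Fay → Yul → Mae → Pia → Gus → Rex → Uma → Ben → Kai → Cal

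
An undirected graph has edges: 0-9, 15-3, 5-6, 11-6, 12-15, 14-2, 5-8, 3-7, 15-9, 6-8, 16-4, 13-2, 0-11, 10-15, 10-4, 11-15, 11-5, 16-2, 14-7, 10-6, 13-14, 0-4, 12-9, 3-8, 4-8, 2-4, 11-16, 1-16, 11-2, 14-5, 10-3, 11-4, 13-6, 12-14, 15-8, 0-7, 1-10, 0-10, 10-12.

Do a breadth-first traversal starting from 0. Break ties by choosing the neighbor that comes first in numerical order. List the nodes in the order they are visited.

Visit 0; enqueue 4, 7, 9, 10, 11 → queue [4, 7, 9, 10, 11]
Visit 4; enqueue 2, 8, 16 → queue [7, 9, 10, 11, 2, 8, 16]
Visit 7; enqueue 3, 14 → queue [9, 10, 11, 2, 8, 16, 3, 14]
Visit 9; enqueue 12, 15 → queue [10, 11, 2, 8, 16, 3, 14, 12, 15]
Visit 10; enqueue 1, 6 → queue [11, 2, 8, 16, 3, 14, 12, 15, 1, 6]
Visit 11; enqueue 5 → queue [2, 8, 16, 3, 14, 12, 15, 1, 6, 5]
Visit 2; enqueue 13 → queue [8, 16, 3, 14, 12, 15, 1, 6, 5, 13]
Visit 8 → queue [16, 3, 14, 12, 15, 1, 6, 5, 13]
Visit 16 → queue [3, 14, 12, 15, 1, 6, 5, 13]
Visit 3 → queue [14, 12, 15, 1, 6, 5, 13]
Visit 14 → queue [12, 15, 1, 6, 5, 13]
Visit 12 → queue [15, 1, 6, 5, 13]
Visit 15 → queue [1, 6, 5, 13]
Visit 1 → queue [6, 5, 13]
Visit 6 → queue [5, 13]
Visit 5 → queue [13]
Visit 13 → queue []

0 4 7 9 10 11 2 8 16 3 14 12 15 1 6 5 13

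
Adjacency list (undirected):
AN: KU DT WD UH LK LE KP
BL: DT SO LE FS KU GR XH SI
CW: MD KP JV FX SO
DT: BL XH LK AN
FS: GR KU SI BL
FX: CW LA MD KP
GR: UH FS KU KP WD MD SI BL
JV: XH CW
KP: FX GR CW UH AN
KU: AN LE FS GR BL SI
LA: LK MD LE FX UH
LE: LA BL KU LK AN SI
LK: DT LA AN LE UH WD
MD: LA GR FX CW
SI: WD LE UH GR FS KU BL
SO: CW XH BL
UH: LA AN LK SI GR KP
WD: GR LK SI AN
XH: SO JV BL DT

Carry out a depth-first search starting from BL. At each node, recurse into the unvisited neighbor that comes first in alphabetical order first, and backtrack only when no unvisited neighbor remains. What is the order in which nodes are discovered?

Visit BL
BL → DT
DT → AN
AN → KP
KP → CW
CW → FX
FX → LA
LA → LE
LE → KU
KU → FS
FS → GR
GR → MD
GR → SI
SI → UH
UH → LK
LK → WD
CW → JV
JV → XH
XH → SO

BL -> DT -> AN -> KP -> CW -> FX -> LA -> LE -> KU -> FS -> GR -> MD -> SI -> UH -> LK -> WD -> JV -> XH -> SO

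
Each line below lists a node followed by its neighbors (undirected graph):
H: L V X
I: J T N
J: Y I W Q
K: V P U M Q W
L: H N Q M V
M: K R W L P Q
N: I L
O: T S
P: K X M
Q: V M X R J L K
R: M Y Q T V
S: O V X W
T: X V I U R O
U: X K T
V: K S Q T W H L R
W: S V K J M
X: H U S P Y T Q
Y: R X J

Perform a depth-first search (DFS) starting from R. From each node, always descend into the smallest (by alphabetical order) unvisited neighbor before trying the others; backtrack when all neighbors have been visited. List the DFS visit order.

R -> M -> K -> P -> X -> H -> L -> N -> I -> J -> Q -> V -> S -> O -> T -> U -> W -> Y

Visit R
R → M
M → K
K → P
P → X
X → H
H → L
L → N
N → I
I → J
J → Q
Q → V
V → S
S → O
O → T
T → U
S → W
J → Y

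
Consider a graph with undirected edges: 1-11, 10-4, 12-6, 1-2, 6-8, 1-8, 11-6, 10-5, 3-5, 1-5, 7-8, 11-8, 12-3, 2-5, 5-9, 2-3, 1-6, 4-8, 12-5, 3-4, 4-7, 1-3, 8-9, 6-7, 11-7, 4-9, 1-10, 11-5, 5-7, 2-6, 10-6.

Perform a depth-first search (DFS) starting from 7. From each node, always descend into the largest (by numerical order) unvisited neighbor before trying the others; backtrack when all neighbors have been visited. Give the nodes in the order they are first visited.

Visit 7
7 → 11
11 → 8
8 → 9
9 → 5
5 → 12
12 → 6
6 → 10
10 → 4
4 → 3
3 → 2
2 → 1

7 11 8 9 5 12 6 10 4 3 2 1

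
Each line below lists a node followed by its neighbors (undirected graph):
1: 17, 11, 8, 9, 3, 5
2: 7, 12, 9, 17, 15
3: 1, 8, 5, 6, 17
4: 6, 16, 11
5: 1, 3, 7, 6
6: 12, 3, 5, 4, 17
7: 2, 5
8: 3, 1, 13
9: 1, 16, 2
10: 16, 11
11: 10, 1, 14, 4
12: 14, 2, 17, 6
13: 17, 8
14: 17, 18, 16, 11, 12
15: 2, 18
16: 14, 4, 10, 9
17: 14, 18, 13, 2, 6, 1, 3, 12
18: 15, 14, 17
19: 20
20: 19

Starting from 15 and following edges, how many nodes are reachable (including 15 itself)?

18

BFS from 15 visits: 15, 2, 18, 7, 9, 12, 17, 14, 5, 1, 16, 6, 3, 13, 11, 8, 4, 10
Reachable nodes: 18 of 20 total.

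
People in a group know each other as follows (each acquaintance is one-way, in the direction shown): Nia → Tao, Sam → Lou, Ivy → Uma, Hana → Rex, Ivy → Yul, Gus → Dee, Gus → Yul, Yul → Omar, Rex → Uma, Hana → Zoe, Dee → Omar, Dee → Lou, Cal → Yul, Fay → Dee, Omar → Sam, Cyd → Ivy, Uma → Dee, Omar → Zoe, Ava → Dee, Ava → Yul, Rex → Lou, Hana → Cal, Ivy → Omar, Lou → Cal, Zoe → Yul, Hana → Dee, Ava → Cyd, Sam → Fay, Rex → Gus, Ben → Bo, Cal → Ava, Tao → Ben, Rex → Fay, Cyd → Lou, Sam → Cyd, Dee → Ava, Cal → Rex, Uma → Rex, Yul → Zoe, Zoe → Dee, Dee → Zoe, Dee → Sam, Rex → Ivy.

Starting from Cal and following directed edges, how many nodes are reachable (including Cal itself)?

BFS from Cal visits: Cal, Yul, Rex, Ava, Zoe, Omar, Uma, Lou, Ivy, Gus, Fay, Dee, Cyd, Sam
Reachable nodes: 14 of 19 total.

14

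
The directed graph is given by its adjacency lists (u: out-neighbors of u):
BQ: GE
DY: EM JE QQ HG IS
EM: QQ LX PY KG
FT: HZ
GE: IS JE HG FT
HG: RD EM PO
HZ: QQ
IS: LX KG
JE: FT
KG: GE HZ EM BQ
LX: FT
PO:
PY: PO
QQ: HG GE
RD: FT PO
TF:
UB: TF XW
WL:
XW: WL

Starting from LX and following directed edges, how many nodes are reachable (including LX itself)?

14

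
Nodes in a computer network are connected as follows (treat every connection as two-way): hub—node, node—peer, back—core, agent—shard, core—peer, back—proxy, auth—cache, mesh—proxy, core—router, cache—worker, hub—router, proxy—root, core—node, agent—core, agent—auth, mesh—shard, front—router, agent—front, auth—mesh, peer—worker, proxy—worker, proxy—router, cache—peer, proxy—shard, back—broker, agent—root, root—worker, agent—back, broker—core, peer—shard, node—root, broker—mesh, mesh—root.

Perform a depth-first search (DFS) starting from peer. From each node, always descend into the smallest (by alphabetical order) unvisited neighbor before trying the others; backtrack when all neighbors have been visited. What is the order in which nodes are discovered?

peer cache auth agent back broker core node hub router front proxy mesh root worker shard

Visit peer
peer → cache
cache → auth
auth → agent
agent → back
back → broker
broker → core
core → node
node → hub
hub → router
router → front
router → proxy
proxy → mesh
mesh → root
root → worker
mesh → shard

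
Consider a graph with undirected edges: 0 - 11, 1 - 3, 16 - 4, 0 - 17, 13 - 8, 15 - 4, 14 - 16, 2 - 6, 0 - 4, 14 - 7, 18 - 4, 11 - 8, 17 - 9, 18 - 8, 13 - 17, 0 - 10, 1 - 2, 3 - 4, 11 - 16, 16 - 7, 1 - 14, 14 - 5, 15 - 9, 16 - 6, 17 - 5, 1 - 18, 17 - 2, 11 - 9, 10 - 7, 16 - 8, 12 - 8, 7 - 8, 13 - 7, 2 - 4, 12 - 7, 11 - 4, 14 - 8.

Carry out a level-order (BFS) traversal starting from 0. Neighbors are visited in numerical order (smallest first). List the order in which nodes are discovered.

0 4 10 11 17 2 3 15 16 18 7 8 9 5 13 1 6 14 12

Visit 0; enqueue 4, 10, 11, 17 → queue [4, 10, 11, 17]
Visit 4; enqueue 2, 3, 15, 16, 18 → queue [10, 11, 17, 2, 3, 15, 16, 18]
Visit 10; enqueue 7 → queue [11, 17, 2, 3, 15, 16, 18, 7]
Visit 11; enqueue 8, 9 → queue [17, 2, 3, 15, 16, 18, 7, 8, 9]
Visit 17; enqueue 5, 13 → queue [2, 3, 15, 16, 18, 7, 8, 9, 5, 13]
Visit 2; enqueue 1, 6 → queue [3, 15, 16, 18, 7, 8, 9, 5, 13, 1, 6]
Visit 3 → queue [15, 16, 18, 7, 8, 9, 5, 13, 1, 6]
Visit 15 → queue [16, 18, 7, 8, 9, 5, 13, 1, 6]
Visit 16; enqueue 14 → queue [18, 7, 8, 9, 5, 13, 1, 6, 14]
Visit 18 → queue [7, 8, 9, 5, 13, 1, 6, 14]
Visit 7; enqueue 12 → queue [8, 9, 5, 13, 1, 6, 14, 12]
Visit 8 → queue [9, 5, 13, 1, 6, 14, 12]
Visit 9 → queue [5, 13, 1, 6, 14, 12]
Visit 5 → queue [13, 1, 6, 14, 12]
Visit 13 → queue [1, 6, 14, 12]
Visit 1 → queue [6, 14, 12]
Visit 6 → queue [14, 12]
Visit 14 → queue [12]
Visit 12 → queue []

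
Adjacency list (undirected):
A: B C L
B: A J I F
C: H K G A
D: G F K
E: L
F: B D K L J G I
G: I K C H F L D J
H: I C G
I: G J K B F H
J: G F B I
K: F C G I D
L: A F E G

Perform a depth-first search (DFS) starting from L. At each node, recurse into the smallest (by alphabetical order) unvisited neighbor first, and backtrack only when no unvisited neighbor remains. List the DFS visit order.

Visit L
L → A
A → B
B → F
F → D
D → G
G → C
C → H
H → I
I → J
I → K
L → E

L -> A -> B -> F -> D -> G -> C -> H -> I -> J -> K -> E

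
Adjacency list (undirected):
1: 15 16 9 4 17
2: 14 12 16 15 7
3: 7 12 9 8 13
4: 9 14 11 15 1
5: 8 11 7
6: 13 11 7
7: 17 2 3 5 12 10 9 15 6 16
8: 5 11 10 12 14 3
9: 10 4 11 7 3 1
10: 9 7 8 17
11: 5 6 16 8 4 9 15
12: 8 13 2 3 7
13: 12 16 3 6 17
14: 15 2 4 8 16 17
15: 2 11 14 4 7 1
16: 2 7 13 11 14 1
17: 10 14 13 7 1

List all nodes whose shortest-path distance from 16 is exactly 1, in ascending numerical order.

Level 0: 16
Level 1: 1, 2, 7, 11, 13, 14
Level 2: 3, 4, 5, 6, 8, 9, 10, 12, 15, 17

1, 2, 7, 11, 13, 14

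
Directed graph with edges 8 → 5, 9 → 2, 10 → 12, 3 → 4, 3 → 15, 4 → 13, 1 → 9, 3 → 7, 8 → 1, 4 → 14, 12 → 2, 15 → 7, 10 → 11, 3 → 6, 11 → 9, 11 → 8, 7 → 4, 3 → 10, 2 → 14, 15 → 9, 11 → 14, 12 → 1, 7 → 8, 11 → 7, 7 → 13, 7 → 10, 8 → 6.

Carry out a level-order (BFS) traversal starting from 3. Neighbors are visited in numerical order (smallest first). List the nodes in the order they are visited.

3 → 4 → 6 → 7 → 10 → 15 → 13 → 14 → 8 → 11 → 12 → 9 → 1 → 5 → 2

Visit 3; enqueue 4, 6, 7, 10, 15 → queue [4, 6, 7, 10, 15]
Visit 4; enqueue 13, 14 → queue [6, 7, 10, 15, 13, 14]
Visit 6 → queue [7, 10, 15, 13, 14]
Visit 7; enqueue 8 → queue [10, 15, 13, 14, 8]
Visit 10; enqueue 11, 12 → queue [15, 13, 14, 8, 11, 12]
Visit 15; enqueue 9 → queue [13, 14, 8, 11, 12, 9]
Visit 13 → queue [14, 8, 11, 12, 9]
Visit 14 → queue [8, 11, 12, 9]
Visit 8; enqueue 1, 5 → queue [11, 12, 9, 1, 5]
Visit 11 → queue [12, 9, 1, 5]
Visit 12; enqueue 2 → queue [9, 1, 5, 2]
Visit 9 → queue [1, 5, 2]
Visit 1 → queue [5, 2]
Visit 5 → queue [2]
Visit 2 → queue []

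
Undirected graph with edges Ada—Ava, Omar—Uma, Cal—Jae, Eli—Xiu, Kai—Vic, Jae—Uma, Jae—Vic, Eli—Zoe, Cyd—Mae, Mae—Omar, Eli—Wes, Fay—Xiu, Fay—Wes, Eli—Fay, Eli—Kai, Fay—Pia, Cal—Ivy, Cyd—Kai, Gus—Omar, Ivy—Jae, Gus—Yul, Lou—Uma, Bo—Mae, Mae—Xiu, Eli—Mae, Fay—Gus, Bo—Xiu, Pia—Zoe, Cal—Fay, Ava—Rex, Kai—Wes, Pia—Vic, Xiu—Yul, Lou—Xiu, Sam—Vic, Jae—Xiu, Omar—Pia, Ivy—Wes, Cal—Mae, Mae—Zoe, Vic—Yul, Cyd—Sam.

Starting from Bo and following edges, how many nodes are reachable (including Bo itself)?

20

BFS from Bo visits: Bo, Mae, Xiu, Cal, Cyd, Eli, Omar, Zoe, Fay, Jae, Lou, Yul, Ivy, Kai, Sam, Wes, Gus, Pia, Uma, Vic
Reachable nodes: 20 of 23 total.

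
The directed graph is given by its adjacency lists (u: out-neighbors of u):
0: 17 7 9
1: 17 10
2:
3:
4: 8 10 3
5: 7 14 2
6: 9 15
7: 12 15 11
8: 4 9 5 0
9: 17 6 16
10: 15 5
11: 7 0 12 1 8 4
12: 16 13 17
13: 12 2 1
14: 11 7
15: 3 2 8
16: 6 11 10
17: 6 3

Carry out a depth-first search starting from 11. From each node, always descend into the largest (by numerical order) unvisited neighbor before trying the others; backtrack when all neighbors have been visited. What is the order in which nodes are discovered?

Visit 11
11 → 12
12 → 17
17 → 6
6 → 15
15 → 8
8 → 9
9 → 16
16 → 10
10 → 5
5 → 14
14 → 7
5 → 2
8 → 4
4 → 3
8 → 0
12 → 13
13 → 1

11 12 17 6 15 8 9 16 10 5 14 7 2 4 3 0 13 1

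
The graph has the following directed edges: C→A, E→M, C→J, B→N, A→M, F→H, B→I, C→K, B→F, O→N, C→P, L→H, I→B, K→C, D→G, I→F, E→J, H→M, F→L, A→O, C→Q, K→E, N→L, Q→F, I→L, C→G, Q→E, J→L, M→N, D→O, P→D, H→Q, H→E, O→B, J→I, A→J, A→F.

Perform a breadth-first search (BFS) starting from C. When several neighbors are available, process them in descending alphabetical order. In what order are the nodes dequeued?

Visit C; enqueue Q, P, K, J, G, A → queue [Q, P, K, J, G, A]
Visit Q; enqueue F, E → queue [P, K, J, G, A, F, E]
Visit P; enqueue D → queue [K, J, G, A, F, E, D]
Visit K → queue [J, G, A, F, E, D]
Visit J; enqueue L, I → queue [G, A, F, E, D, L, I]
Visit G → queue [A, F, E, D, L, I]
Visit A; enqueue O, M → queue [F, E, D, L, I, O, M]
Visit F; enqueue H → queue [E, D, L, I, O, M, H]
Visit E → queue [D, L, I, O, M, H]
Visit D → queue [L, I, O, M, H]
Visit L → queue [I, O, M, H]
Visit I; enqueue B → queue [O, M, H, B]
Visit O; enqueue N → queue [M, H, B, N]
Visit M → queue [H, B, N]
Visit H → queue [B, N]
Visit B → queue [N]
Visit N → queue []

C → Q → P → K → J → G → A → F → E → D → L → I → O → M → H → B → N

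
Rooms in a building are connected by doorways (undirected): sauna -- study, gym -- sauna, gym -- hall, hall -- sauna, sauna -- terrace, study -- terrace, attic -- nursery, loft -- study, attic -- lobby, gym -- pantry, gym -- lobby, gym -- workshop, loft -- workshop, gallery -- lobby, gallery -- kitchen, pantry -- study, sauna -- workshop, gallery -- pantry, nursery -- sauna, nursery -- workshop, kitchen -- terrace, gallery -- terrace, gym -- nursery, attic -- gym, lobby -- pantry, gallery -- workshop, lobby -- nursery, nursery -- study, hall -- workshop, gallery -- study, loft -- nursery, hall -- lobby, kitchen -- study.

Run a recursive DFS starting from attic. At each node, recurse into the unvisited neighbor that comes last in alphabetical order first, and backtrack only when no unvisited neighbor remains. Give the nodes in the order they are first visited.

attic → nursery → workshop → sauna → terrace → study → pantry → lobby → hall → gym → gallery → kitchen → loft

Visit attic
attic → nursery
nursery → workshop
workshop → sauna
sauna → terrace
terrace → study
study → pantry
pantry → lobby
lobby → hall
hall → gym
lobby → gallery
gallery → kitchen
study → loft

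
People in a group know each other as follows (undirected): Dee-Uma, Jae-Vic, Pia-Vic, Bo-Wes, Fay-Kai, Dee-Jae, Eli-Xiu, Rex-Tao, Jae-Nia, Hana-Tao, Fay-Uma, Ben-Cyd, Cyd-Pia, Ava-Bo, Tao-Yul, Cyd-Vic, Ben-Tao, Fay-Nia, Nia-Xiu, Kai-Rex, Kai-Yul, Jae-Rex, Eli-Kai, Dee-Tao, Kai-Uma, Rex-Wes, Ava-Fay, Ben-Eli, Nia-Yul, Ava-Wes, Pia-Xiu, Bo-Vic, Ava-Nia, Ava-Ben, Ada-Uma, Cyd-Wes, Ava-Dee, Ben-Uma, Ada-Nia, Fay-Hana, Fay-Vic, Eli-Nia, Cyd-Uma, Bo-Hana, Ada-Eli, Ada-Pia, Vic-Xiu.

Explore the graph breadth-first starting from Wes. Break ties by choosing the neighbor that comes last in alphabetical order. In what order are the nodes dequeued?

Wes, Rex, Cyd, Bo, Ava, Tao, Kai, Jae, Vic, Uma, Pia, Ben, Hana, Nia, Fay, Dee, Yul, Eli, Xiu, Ada

Visit Wes; enqueue Rex, Cyd, Bo, Ava → queue [Rex, Cyd, Bo, Ava]
Visit Rex; enqueue Tao, Kai, Jae → queue [Cyd, Bo, Ava, Tao, Kai, Jae]
Visit Cyd; enqueue Vic, Uma, Pia, Ben → queue [Bo, Ava, Tao, Kai, Jae, Vic, Uma, Pia, Ben]
Visit Bo; enqueue Hana → queue [Ava, Tao, Kai, Jae, Vic, Uma, Pia, Ben, Hana]
Visit Ava; enqueue Nia, Fay, Dee → queue [Tao, Kai, Jae, Vic, Uma, Pia, Ben, Hana, Nia, Fay, Dee]
Visit Tao; enqueue Yul → queue [Kai, Jae, Vic, Uma, Pia, Ben, Hana, Nia, Fay, Dee, Yul]
Visit Kai; enqueue Eli → queue [Jae, Vic, Uma, Pia, Ben, Hana, Nia, Fay, Dee, Yul, Eli]
Visit Jae → queue [Vic, Uma, Pia, Ben, Hana, Nia, Fay, Dee, Yul, Eli]
Visit Vic; enqueue Xiu → queue [Uma, Pia, Ben, Hana, Nia, Fay, Dee, Yul, Eli, Xiu]
Visit Uma; enqueue Ada → queue [Pia, Ben, Hana, Nia, Fay, Dee, Yul, Eli, Xiu, Ada]
Visit Pia → queue [Ben, Hana, Nia, Fay, Dee, Yul, Eli, Xiu, Ada]
Visit Ben → queue [Hana, Nia, Fay, Dee, Yul, Eli, Xiu, Ada]
Visit Hana → queue [Nia, Fay, Dee, Yul, Eli, Xiu, Ada]
Visit Nia → queue [Fay, Dee, Yul, Eli, Xiu, Ada]
Visit Fay → queue [Dee, Yul, Eli, Xiu, Ada]
Visit Dee → queue [Yul, Eli, Xiu, Ada]
Visit Yul → queue [Eli, Xiu, Ada]
Visit Eli → queue [Xiu, Ada]
Visit Xiu → queue [Ada]
Visit Ada → queue []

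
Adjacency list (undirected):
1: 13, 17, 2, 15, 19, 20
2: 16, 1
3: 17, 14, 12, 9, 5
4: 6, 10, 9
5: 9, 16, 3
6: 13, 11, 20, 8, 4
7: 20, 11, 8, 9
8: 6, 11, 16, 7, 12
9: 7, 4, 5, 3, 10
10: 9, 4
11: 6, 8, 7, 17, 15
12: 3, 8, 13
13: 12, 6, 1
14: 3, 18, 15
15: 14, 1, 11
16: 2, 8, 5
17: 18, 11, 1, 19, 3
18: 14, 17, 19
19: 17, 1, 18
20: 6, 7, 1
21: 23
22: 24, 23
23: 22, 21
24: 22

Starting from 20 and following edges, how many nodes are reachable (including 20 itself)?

BFS from 20 visits: 20, 7, 6, 1, 11, 9, 8, 13, 4, 19, 17, 15, 2, 10, 5, 3, 16, 12, 18, 14
Reachable nodes: 20 of 24 total.

20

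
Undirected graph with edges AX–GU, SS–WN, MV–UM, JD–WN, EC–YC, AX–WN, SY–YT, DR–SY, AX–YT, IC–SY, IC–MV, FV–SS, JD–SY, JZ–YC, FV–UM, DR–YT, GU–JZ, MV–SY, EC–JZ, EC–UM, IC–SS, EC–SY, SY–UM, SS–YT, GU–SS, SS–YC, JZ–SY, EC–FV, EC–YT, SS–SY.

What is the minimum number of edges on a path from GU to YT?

2

Level 0: GU
Level 1: AX, JZ, SS
Level 2: EC, FV, IC, SY, WN, YC, YT
Level 3: DR, JD, MV, UM
YT first appears at level 2.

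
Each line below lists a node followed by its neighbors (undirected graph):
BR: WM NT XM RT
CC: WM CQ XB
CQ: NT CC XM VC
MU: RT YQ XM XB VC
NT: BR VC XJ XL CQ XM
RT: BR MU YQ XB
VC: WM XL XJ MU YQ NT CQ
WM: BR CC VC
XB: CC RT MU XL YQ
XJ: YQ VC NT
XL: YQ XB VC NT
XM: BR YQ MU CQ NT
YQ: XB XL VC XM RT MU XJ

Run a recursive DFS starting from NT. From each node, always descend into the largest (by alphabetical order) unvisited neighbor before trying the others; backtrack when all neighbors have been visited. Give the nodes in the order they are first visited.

Visit NT
NT → XM
XM → YQ
YQ → XL
XL → XB
XB → RT
RT → MU
MU → VC
VC → XJ
VC → WM
WM → CC
CC → CQ
WM → BR

NT XM YQ XL XB RT MU VC XJ WM CC CQ BR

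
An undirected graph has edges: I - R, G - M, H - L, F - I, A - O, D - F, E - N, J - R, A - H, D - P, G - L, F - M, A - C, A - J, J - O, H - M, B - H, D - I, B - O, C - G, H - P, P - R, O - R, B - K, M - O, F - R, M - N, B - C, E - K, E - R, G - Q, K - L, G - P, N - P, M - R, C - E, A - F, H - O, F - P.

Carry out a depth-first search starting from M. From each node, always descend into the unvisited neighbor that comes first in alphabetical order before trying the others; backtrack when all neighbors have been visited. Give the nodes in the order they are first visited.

Visit M
M → F
F → A
A → C
C → B
B → H
H → L
L → G
G → P
P → D
D → I
I → R
R → E
E → K
E → N
R → J
J → O
G → Q

M F A C B H L G P D I R E K N J O Q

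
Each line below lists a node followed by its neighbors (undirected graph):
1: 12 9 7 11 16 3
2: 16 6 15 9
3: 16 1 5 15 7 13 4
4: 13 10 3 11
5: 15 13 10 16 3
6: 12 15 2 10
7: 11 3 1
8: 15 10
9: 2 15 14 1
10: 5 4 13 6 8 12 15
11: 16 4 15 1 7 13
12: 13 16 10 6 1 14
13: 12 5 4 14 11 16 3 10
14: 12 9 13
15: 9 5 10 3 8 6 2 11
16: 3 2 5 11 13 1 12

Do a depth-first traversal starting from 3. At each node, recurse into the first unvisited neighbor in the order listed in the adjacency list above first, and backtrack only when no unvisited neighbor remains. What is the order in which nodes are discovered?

3, 16, 2, 6, 12, 13, 5, 15, 9, 14, 1, 7, 11, 4, 10, 8

Visit 3
3 → 16
16 → 2
2 → 6
6 → 12
12 → 13
13 → 5
5 → 15
15 → 9
9 → 14
9 → 1
1 → 7
7 → 11
11 → 4
4 → 10
10 → 8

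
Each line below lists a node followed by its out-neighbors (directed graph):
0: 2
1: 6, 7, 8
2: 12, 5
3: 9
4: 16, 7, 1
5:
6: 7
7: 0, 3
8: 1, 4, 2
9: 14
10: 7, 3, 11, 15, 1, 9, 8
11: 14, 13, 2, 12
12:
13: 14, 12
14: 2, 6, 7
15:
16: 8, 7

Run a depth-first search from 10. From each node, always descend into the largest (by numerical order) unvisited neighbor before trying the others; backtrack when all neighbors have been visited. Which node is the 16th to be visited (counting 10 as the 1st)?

Visit 10
10 → 15
10 → 11
11 → 14
14 → 7
7 → 3
3 → 9
7 → 0
0 → 2
2 → 12
2 → 5
14 → 6
11 → 13
10 → 8
8 → 4
4 → 16
4 → 1

Visit order: 10, 15, 11, 14, 7, 3, 9, 0, 2, 12, 5, 6, 13, 8, 4, 16, 1

16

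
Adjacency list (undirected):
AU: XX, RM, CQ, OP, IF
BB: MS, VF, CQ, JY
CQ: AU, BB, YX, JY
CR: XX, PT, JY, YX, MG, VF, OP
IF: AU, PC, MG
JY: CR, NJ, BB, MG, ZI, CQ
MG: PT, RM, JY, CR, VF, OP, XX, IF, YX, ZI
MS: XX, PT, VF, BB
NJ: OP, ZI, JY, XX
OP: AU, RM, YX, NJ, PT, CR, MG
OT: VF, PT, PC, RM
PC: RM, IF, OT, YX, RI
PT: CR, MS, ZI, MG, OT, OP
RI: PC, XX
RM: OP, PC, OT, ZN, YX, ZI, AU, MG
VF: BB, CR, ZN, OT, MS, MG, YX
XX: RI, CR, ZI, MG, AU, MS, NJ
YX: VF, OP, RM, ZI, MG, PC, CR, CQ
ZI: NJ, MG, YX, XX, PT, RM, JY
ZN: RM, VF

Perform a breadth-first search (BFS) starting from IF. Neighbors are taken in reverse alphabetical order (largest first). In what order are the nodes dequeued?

Visit IF; enqueue PC, MG, AU → queue [PC, MG, AU]
Visit PC; enqueue YX, RM, RI, OT → queue [MG, AU, YX, RM, RI, OT]
Visit MG; enqueue ZI, XX, VF, PT, OP, JY, CR → queue [AU, YX, RM, RI, OT, ZI, XX, VF, PT, OP, JY, CR]
Visit AU; enqueue CQ → queue [YX, RM, RI, OT, ZI, XX, VF, PT, OP, JY, CR, CQ]
Visit YX → queue [RM, RI, OT, ZI, XX, VF, PT, OP, JY, CR, CQ]
Visit RM; enqueue ZN → queue [RI, OT, ZI, XX, VF, PT, OP, JY, CR, CQ, ZN]
Visit RI → queue [OT, ZI, XX, VF, PT, OP, JY, CR, CQ, ZN]
Visit OT → queue [ZI, XX, VF, PT, OP, JY, CR, CQ, ZN]
Visit ZI; enqueue NJ → queue [XX, VF, PT, OP, JY, CR, CQ, ZN, NJ]
Visit XX; enqueue MS → queue [VF, PT, OP, JY, CR, CQ, ZN, NJ, MS]
Visit VF; enqueue BB → queue [PT, OP, JY, CR, CQ, ZN, NJ, MS, BB]
Visit PT → queue [OP, JY, CR, CQ, ZN, NJ, MS, BB]
Visit OP → queue [JY, CR, CQ, ZN, NJ, MS, BB]
Visit JY → queue [CR, CQ, ZN, NJ, MS, BB]
Visit CR → queue [CQ, ZN, NJ, MS, BB]
Visit CQ → queue [ZN, NJ, MS, BB]
Visit ZN → queue [NJ, MS, BB]
Visit NJ → queue [MS, BB]
Visit MS → queue [BB]
Visit BB → queue []

IF -> PC -> MG -> AU -> YX -> RM -> RI -> OT -> ZI -> XX -> VF -> PT -> OP -> JY -> CR -> CQ -> ZN -> NJ -> MS -> BB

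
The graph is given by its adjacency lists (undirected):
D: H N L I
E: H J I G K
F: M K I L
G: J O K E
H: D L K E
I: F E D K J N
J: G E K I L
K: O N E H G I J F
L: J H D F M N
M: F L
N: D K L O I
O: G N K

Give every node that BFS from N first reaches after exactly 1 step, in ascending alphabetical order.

D, I, K, L, O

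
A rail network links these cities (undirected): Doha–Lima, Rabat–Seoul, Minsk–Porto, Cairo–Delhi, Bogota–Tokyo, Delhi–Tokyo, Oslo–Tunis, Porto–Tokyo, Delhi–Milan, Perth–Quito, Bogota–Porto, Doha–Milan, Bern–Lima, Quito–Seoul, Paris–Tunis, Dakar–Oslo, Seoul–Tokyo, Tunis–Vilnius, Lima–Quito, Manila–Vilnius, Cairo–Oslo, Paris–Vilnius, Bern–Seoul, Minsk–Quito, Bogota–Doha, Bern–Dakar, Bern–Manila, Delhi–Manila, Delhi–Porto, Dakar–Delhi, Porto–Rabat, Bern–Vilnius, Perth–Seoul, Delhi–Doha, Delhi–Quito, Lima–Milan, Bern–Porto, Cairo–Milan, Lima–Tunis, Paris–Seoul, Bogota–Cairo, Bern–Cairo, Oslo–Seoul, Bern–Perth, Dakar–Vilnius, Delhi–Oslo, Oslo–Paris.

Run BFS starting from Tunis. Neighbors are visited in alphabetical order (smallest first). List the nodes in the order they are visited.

Visit Tunis; enqueue Lima, Oslo, Paris, Vilnius → queue [Lima, Oslo, Paris, Vilnius]
Visit Lima; enqueue Bern, Doha, Milan, Quito → queue [Oslo, Paris, Vilnius, Bern, Doha, Milan, Quito]
Visit Oslo; enqueue Cairo, Dakar, Delhi, Seoul → queue [Paris, Vilnius, Bern, Doha, Milan, Quito, Cairo, Dakar, Delhi, Seoul]
Visit Paris → queue [Vilnius, Bern, Doha, Milan, Quito, Cairo, Dakar, Delhi, Seoul]
Visit Vilnius; enqueue Manila → queue [Bern, Doha, Milan, Quito, Cairo, Dakar, Delhi, Seoul, Manila]
Visit Bern; enqueue Perth, Porto → queue [Doha, Milan, Quito, Cairo, Dakar, Delhi, Seoul, Manila, Perth, Porto]
Visit Doha; enqueue Bogota → queue [Milan, Quito, Cairo, Dakar, Delhi, Seoul, Manila, Perth, Porto, Bogota]
Visit Milan → queue [Quito, Cairo, Dakar, Delhi, Seoul, Manila, Perth, Porto, Bogota]
Visit Quito; enqueue Minsk → queue [Cairo, Dakar, Delhi, Seoul, Manila, Perth, Porto, Bogota, Minsk]
Visit Cairo → queue [Dakar, Delhi, Seoul, Manila, Perth, Porto, Bogota, Minsk]
Visit Dakar → queue [Delhi, Seoul, Manila, Perth, Porto, Bogota, Minsk]
Visit Delhi; enqueue Tokyo → queue [Seoul, Manila, Perth, Porto, Bogota, Minsk, Tokyo]
Visit Seoul; enqueue Rabat → queue [Manila, Perth, Porto, Bogota, Minsk, Tokyo, Rabat]
Visit Manila → queue [Perth, Porto, Bogota, Minsk, Tokyo, Rabat]
Visit Perth → queue [Porto, Bogota, Minsk, Tokyo, Rabat]
Visit Porto → queue [Bogota, Minsk, Tokyo, Rabat]
Visit Bogota → queue [Minsk, Tokyo, Rabat]
Visit Minsk → queue [Tokyo, Rabat]
Visit Tokyo → queue [Rabat]
Visit Rabat → queue []

Tunis, Lima, Oslo, Paris, Vilnius, Bern, Doha, Milan, Quito, Cairo, Dakar, Delhi, Seoul, Manila, Perth, Porto, Bogota, Minsk, Tokyo, Rabat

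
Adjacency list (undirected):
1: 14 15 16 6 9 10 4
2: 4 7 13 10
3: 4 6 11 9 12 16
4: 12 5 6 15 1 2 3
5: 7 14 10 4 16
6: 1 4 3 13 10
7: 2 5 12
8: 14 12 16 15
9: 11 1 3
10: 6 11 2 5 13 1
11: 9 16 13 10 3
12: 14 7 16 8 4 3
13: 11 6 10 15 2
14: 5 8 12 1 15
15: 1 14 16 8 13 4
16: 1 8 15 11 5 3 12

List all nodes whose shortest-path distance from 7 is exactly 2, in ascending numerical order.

Level 0: 7
Level 1: 2, 5, 12
Level 2: 3, 4, 8, 10, 13, 14, 16
Level 3: 1, 6, 9, 11, 15

3, 4, 8, 10, 13, 14, 16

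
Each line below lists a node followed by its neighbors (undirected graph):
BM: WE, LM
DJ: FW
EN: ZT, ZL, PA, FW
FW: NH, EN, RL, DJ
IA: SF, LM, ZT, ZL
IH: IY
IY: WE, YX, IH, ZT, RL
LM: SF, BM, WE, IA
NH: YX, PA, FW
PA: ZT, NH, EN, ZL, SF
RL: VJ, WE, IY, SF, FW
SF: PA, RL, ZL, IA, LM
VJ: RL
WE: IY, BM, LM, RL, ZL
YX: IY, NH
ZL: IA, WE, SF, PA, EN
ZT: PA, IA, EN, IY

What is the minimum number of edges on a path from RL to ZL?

Level 0: RL
Level 1: FW, IY, SF, VJ, WE
Level 2: BM, DJ, EN, IA, IH, LM, NH, PA, YX, ZL, ZT
ZL first appears at level 2.

2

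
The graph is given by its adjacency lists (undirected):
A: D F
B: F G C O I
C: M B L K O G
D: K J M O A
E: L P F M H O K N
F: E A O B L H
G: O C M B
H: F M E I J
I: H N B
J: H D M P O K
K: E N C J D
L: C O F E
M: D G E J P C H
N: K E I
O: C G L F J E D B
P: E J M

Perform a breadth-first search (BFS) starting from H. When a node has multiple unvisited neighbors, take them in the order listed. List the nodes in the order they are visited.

H, F, M, E, I, J, A, O, B, L, D, G, P, C, K, N

Visit H; enqueue F, M, E, I, J → queue [F, M, E, I, J]
Visit F; enqueue A, O, B, L → queue [M, E, I, J, A, O, B, L]
Visit M; enqueue D, G, P, C → queue [E, I, J, A, O, B, L, D, G, P, C]
Visit E; enqueue K, N → queue [I, J, A, O, B, L, D, G, P, C, K, N]
Visit I → queue [J, A, O, B, L, D, G, P, C, K, N]
Visit J → queue [A, O, B, L, D, G, P, C, K, N]
Visit A → queue [O, B, L, D, G, P, C, K, N]
Visit O → queue [B, L, D, G, P, C, K, N]
Visit B → queue [L, D, G, P, C, K, N]
Visit L → queue [D, G, P, C, K, N]
Visit D → queue [G, P, C, K, N]
Visit G → queue [P, C, K, N]
Visit P → queue [C, K, N]
Visit C → queue [K, N]
Visit K → queue [N]
Visit N → queue []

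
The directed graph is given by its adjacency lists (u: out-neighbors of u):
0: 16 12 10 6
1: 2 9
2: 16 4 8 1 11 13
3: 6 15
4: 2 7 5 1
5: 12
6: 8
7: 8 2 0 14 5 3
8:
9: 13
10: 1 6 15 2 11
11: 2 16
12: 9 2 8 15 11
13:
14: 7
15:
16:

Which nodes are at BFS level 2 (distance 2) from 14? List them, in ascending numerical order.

0, 2, 3, 5, 8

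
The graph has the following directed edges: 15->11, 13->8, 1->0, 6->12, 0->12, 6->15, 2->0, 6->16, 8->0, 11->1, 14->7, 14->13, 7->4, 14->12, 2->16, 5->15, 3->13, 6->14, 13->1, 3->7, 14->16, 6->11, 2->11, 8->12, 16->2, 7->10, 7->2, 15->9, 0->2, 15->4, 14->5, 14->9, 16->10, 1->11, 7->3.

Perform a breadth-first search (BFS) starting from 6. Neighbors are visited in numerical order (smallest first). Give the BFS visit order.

Visit 6; enqueue 11, 12, 14, 15, 16 → queue [11, 12, 14, 15, 16]
Visit 11; enqueue 1 → queue [12, 14, 15, 16, 1]
Visit 12 → queue [14, 15, 16, 1]
Visit 14; enqueue 5, 7, 9, 13 → queue [15, 16, 1, 5, 7, 9, 13]
Visit 15; enqueue 4 → queue [16, 1, 5, 7, 9, 13, 4]
Visit 16; enqueue 2, 10 → queue [1, 5, 7, 9, 13, 4, 2, 10]
Visit 1; enqueue 0 → queue [5, 7, 9, 13, 4, 2, 10, 0]
Visit 5 → queue [7, 9, 13, 4, 2, 10, 0]
Visit 7; enqueue 3 → queue [9, 13, 4, 2, 10, 0, 3]
Visit 9 → queue [13, 4, 2, 10, 0, 3]
Visit 13; enqueue 8 → queue [4, 2, 10, 0, 3, 8]
Visit 4 → queue [2, 10, 0, 3, 8]
Visit 2 → queue [10, 0, 3, 8]
Visit 10 → queue [0, 3, 8]
Visit 0 → queue [3, 8]
Visit 3 → queue [8]
Visit 8 → queue []

6, 11, 12, 14, 15, 16, 1, 5, 7, 9, 13, 4, 2, 10, 0, 3, 8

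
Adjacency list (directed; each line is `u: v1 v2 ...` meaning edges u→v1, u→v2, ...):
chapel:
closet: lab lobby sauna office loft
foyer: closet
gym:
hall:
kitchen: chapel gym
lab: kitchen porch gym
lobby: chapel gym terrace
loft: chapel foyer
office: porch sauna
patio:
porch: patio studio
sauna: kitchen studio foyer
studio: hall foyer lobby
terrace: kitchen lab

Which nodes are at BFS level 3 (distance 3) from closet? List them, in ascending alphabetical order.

Level 0: closet
Level 1: lab, lobby, loft, office, sauna
Level 2: chapel, foyer, gym, kitchen, porch, studio, terrace
Level 3: hall, patio

hall, patio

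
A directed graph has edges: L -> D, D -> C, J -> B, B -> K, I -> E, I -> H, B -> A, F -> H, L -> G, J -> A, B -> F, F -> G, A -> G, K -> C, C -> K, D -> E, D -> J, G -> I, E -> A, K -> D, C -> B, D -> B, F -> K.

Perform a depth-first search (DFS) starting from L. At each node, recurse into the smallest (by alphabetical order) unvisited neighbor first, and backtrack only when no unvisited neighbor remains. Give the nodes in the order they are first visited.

L, D, B, A, G, I, E, H, F, K, C, J

Visit L
L → D
D → B
B → A
A → G
G → I
I → E
I → H
B → F
F → K
K → C
D → J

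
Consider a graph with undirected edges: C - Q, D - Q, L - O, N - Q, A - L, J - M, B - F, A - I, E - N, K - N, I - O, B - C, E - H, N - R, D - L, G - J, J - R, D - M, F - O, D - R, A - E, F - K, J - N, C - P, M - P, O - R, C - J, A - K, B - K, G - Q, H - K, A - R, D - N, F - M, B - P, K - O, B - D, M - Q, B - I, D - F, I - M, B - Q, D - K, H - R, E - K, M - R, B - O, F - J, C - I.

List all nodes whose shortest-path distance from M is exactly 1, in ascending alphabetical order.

Level 0: M
Level 1: D, F, I, J, P, Q, R
Level 2: A, B, C, G, H, K, L, N, O
Level 3: E

D, F, I, J, P, Q, R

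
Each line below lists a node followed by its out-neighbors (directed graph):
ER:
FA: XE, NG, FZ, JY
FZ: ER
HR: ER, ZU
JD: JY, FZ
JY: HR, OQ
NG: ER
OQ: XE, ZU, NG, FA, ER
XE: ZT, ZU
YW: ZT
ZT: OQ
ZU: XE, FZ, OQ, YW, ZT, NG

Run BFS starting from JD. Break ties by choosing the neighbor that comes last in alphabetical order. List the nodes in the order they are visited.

JD → JY → FZ → OQ → HR → ER → ZU → XE → NG → FA → ZT → YW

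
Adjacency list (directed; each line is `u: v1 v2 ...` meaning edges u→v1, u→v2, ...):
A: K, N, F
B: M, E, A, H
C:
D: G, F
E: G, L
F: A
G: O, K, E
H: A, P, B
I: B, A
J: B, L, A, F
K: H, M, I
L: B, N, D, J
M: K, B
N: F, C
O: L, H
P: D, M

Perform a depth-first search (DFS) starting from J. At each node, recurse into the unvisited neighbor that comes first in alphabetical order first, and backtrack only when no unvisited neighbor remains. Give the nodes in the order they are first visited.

J -> A -> F -> K -> H -> B -> E -> G -> O -> L -> D -> N -> C -> M -> P -> I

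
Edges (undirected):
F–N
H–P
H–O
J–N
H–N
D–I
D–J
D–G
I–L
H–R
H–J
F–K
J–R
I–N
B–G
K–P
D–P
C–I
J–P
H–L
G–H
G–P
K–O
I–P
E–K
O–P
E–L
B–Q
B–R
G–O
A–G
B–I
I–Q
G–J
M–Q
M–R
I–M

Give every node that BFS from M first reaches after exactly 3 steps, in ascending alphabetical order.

E, F, G, K, O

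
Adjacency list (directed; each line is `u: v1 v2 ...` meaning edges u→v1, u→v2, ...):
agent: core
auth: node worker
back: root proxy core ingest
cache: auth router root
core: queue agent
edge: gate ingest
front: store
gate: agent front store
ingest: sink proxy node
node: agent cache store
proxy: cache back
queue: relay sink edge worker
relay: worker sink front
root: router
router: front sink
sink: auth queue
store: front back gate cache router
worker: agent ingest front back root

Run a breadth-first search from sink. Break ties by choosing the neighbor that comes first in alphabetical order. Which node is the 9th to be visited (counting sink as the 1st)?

Visit sink; enqueue auth, queue → queue [auth, queue]
Visit auth; enqueue node, worker → queue [queue, node, worker]
Visit queue; enqueue edge, relay → queue [node, worker, edge, relay]
Visit node; enqueue agent, cache, store → queue [worker, edge, relay, agent, cache, store]
Visit worker; enqueue back, front, ingest, root → queue [edge, relay, agent, cache, store, back, front, ingest, root]
Visit edge; enqueue gate → queue [relay, agent, cache, store, back, front, ingest, root, gate]
Visit relay → queue [agent, cache, store, back, front, ingest, root, gate]
Visit agent; enqueue core → queue [cache, store, back, front, ingest, root, gate, core]
Visit cache; enqueue router → queue [store, back, front, ingest, root, gate, core, router]
Visit store → queue [back, front, ingest, root, gate, core, router]
Visit back; enqueue proxy → queue [front, ingest, root, gate, core, router, proxy]
Visit front → queue [ingest, root, gate, core, router, proxy]
Visit ingest → queue [root, gate, core, router, proxy]
Visit root → queue [gate, core, router, proxy]
Visit gate → queue [core, router, proxy]
Visit core → queue [router, proxy]
Visit router → queue [proxy]
Visit proxy → queue []

Visit order: sink, auth, queue, node, worker, edge, relay, agent, cache, store, back, front, ingest, root, gate, core, router, proxy

cache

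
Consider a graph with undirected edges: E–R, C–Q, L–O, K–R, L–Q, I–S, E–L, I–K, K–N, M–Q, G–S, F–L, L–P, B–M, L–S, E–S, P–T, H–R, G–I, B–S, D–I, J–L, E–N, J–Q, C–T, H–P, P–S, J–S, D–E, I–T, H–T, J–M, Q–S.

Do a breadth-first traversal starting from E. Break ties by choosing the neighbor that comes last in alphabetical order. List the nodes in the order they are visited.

E, S, R, N, L, D, Q, P, J, I, G, B, K, H, O, F, M, C, T

Visit E; enqueue S, R, N, L, D → queue [S, R, N, L, D]
Visit S; enqueue Q, P, J, I, G, B → queue [R, N, L, D, Q, P, J, I, G, B]
Visit R; enqueue K, H → queue [N, L, D, Q, P, J, I, G, B, K, H]
Visit N → queue [L, D, Q, P, J, I, G, B, K, H]
Visit L; enqueue O, F → queue [D, Q, P, J, I, G, B, K, H, O, F]
Visit D → queue [Q, P, J, I, G, B, K, H, O, F]
Visit Q; enqueue M, C → queue [P, J, I, G, B, K, H, O, F, M, C]
Visit P; enqueue T → queue [J, I, G, B, K, H, O, F, M, C, T]
Visit J → queue [I, G, B, K, H, O, F, M, C, T]
Visit I → queue [G, B, K, H, O, F, M, C, T]
Visit G → queue [B, K, H, O, F, M, C, T]
Visit B → queue [K, H, O, F, M, C, T]
Visit K → queue [H, O, F, M, C, T]
Visit H → queue [O, F, M, C, T]
Visit O → queue [F, M, C, T]
Visit F → queue [M, C, T]
Visit M → queue [C, T]
Visit C → queue [T]
Visit T → queue []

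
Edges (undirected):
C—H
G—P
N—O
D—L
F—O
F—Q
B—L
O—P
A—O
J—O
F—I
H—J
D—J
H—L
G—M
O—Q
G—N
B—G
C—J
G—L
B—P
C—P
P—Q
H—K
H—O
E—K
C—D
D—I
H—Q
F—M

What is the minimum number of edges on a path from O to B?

2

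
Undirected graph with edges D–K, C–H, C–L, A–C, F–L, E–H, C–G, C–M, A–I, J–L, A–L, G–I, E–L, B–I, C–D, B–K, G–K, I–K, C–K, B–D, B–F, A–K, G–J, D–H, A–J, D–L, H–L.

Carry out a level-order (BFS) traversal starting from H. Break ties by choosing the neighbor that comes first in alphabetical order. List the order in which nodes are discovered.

Visit H; enqueue C, D, E, L → queue [C, D, E, L]
Visit C; enqueue A, G, K, M → queue [D, E, L, A, G, K, M]
Visit D; enqueue B → queue [E, L, A, G, K, M, B]
Visit E → queue [L, A, G, K, M, B]
Visit L; enqueue F, J → queue [A, G, K, M, B, F, J]
Visit A; enqueue I → queue [G, K, M, B, F, J, I]
Visit G → queue [K, M, B, F, J, I]
Visit K → queue [M, B, F, J, I]
Visit M → queue [B, F, J, I]
Visit B → queue [F, J, I]
Visit F → queue [J, I]
Visit J → queue [I]
Visit I → queue []

H C D E L A G K M B F J I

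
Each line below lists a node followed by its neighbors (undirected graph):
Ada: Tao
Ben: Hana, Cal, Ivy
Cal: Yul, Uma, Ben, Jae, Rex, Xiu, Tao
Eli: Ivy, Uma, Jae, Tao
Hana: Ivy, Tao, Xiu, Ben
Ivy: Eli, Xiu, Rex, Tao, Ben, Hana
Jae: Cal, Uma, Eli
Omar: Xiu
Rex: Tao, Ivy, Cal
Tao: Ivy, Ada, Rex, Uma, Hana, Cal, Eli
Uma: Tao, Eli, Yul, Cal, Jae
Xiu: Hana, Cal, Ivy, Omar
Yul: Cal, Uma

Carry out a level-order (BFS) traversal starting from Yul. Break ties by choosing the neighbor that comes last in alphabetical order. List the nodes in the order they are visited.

Visit Yul; enqueue Uma, Cal → queue [Uma, Cal]
Visit Uma; enqueue Tao, Jae, Eli → queue [Cal, Tao, Jae, Eli]
Visit Cal; enqueue Xiu, Rex, Ben → queue [Tao, Jae, Eli, Xiu, Rex, Ben]
Visit Tao; enqueue Ivy, Hana, Ada → queue [Jae, Eli, Xiu, Rex, Ben, Ivy, Hana, Ada]
Visit Jae → queue [Eli, Xiu, Rex, Ben, Ivy, Hana, Ada]
Visit Eli → queue [Xiu, Rex, Ben, Ivy, Hana, Ada]
Visit Xiu; enqueue Omar → queue [Rex, Ben, Ivy, Hana, Ada, Omar]
Visit Rex → queue [Ben, Ivy, Hana, Ada, Omar]
Visit Ben → queue [Ivy, Hana, Ada, Omar]
Visit Ivy → queue [Hana, Ada, Omar]
Visit Hana → queue [Ada, Omar]
Visit Ada → queue [Omar]
Visit Omar → queue []

Yul, Uma, Cal, Tao, Jae, Eli, Xiu, Rex, Ben, Ivy, Hana, Ada, Omar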